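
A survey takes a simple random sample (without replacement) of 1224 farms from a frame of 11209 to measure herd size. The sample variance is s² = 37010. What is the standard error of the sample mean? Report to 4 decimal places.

5.1899

Under SRS without replacement, Var(ȳ) = (1 − f)·s²/n with f = n/N = 1224/11209 = 0.10919797.
Var(ȳ) = (1 − 0.10919797)·37010/1224 = 0.89080203·30.236928 = 26.935117.
SE(ȳ) = √(26.935117) = 5.1899.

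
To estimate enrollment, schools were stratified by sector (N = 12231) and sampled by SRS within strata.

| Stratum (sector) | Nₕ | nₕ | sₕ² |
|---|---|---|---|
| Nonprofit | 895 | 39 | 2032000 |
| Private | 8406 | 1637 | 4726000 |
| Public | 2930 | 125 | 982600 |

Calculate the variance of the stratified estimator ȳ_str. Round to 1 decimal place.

1796.8

Var(ȳ_str) = Σₕ Wₕ²(1 − fₕ)sₕ²/nₕ with Wₕ = Nₕ/N, N = 12231.
Nonprofit: Wₕ = 0.07317472; term = 0.07317472²·(1 − 0.04357542)·2032000/39 = 266.82835.
Private: Wₕ = 0.68727005; term = 0.68727005²·(1 − 0.19474185)·4726000/1637 = 1098.0826.
Public: Wₕ = 0.23955523; term = 0.23955523²·(1 − 0.04266212)·982600/125 = 431.86032.
Sum = 1796.7713.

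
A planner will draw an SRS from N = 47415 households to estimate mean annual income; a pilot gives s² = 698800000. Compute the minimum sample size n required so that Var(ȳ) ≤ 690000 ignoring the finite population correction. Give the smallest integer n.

Without fpc, n₀ = s²/D = 698800000/690000 = 1012.7536.
Rounding up, n = 1013.

1013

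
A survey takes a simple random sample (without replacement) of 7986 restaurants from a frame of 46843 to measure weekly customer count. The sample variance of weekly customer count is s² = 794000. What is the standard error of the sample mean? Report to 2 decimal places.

9.08

Under SRS without replacement, Var(ȳ) = (1 − f)·s²/n with f = n/N = 7986/46843 = 0.17048438.
Var(ȳ) = (1 − 0.17048438)·794000/7986 = 0.82951562·99.423992 = 82.473754.
SE(ȳ) = √(82.473754) = 9.08.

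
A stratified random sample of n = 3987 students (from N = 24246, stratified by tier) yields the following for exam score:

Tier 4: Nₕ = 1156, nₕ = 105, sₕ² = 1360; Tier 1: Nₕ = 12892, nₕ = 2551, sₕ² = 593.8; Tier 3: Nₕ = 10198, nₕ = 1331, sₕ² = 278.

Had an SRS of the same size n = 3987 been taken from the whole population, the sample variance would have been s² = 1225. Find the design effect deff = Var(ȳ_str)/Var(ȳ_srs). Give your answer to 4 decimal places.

0.4350

Var(ȳ_str) = Σ Wₕ²(1−fₕ)sₕ²/nₕ with Wₕ = Nₕ/24246:
  Tier 4: (1156/24246)²·(1−105/1156)·1360/105 = 0.026768865
  Tier 1: (12892/24246)²·(1−2551/12892)·593.8/2551 = 0.052787655
  Tier 3: (10198/24246)²·(1−1331/10198)·278/1331 = 0.032127598
  → Var(ȳ_str) = 0.11168412.
Var(ȳ_srs) = (1 − 3987/24246)·1225/3987 = 0.25672476.
deff = 0.11168412 / 0.25672476 = 0.4350.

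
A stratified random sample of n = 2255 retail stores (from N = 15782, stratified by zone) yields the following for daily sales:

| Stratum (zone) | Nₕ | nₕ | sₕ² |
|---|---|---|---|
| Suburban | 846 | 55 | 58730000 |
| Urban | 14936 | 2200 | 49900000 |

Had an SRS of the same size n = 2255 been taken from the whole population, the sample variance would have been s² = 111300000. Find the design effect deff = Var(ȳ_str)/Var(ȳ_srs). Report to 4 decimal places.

0.4773

Var(ȳ_str) = Σ Wₕ²(1−fₕ)sₕ²/nₕ with Wₕ = Nₕ/15782:
  Suburban: (846/15782)²·(1−55/846)·58730000/55 = 2868.9308
  Urban: (14936/15782)²·(1−2200/14936)·49900000/2200 = 17322.922
  → Var(ȳ_str) = 20191.853.
Var(ȳ_srs) = (1 − 2255/15782)·111300000/2255 = 42304.646.
deff = 20191.853 / 42304.646 = 0.4773.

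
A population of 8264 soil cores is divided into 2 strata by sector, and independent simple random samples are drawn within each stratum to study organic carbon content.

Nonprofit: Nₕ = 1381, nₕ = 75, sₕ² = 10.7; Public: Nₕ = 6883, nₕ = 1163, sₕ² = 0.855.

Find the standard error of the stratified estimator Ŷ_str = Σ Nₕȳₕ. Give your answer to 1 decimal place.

535.0

Var(Ŷ_str) = Σₕ Nₕ²(1 − fₕ)sₕ²/nₕ.
Nonprofit: 1381²·(1 − 75/1381)·10.7/75 = 257311.6.
Public: 6883²·(1 − 1163/6883)·0.855/1163 = 28944.11.
Sum = 286255.71.
SE = √(286255.71) = 535.0.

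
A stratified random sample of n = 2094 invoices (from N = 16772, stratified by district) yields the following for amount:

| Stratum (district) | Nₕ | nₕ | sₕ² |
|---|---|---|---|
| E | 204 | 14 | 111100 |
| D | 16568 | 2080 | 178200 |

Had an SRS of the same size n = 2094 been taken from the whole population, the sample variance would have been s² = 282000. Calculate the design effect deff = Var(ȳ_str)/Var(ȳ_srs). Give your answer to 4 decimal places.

0.6296

Var(ȳ_str) = Σ Wₕ²(1−fₕ)sₕ²/nₕ with Wₕ = Nₕ/16772:
  E: (204/16772)²·(1−14/204)·111100/14 = 1.0934529
  D: (16568/16772)²·(1−2080/16568)·178200/2080 = 73.106027
  → Var(ȳ_str) = 74.19948.
Var(ȳ_srs) = (1 − 2094/16772)·282000/2094 = 117.85675.
deff = 74.19948 / 117.85675 = 0.6296.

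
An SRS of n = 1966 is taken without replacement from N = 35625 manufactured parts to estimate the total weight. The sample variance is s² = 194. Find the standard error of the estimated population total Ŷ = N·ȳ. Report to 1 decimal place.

Var(Ŷ) = N²·Var(ȳ) = N²·(1 − n/N)·s²/n.
f = 1966/35625 = 0.05518596; Var(ȳ) = 0.94481404·194/1966 = 0.093231904.
Var(Ŷ) = 35625² · 0.093231904 = 1.183244 × 10^8.
SE(Ŷ) = √(1.183244 × 10^8) = 10877.7.

10877.7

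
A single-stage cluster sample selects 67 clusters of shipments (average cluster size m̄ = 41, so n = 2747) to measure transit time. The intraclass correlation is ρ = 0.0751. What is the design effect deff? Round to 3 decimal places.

4.004

deff = 1 + (41 − 1)·0.0751 = 1 + 3.004 = 4.004.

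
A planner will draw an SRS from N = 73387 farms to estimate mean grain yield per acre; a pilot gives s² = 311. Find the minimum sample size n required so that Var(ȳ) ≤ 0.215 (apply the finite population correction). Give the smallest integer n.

Without fpc, n₀ = s²/D = 311/0.215 = 1446.5116.
With fpc, (1 − n/N)·s²/n ≤ D requires n ≥ n₀/(1 + n₀/N) = 1446.5116/(1 + 1446.5116/73387) = 1418.5509.
Rounding up, n = 1419.

1419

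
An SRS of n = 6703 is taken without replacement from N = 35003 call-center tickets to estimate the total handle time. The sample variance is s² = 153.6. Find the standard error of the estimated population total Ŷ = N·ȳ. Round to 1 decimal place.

4764.4

Var(Ŷ) = N²·Var(ȳ) = N²·(1 − n/N)·s²/n.
f = 6703/35003 = 0.19149787; Var(ȳ) = 0.80850213·153.6/6703 = 0.018526917.
Var(Ŷ) = 35003² · 0.018526917 = 2.2699364 × 10^7.
SE(Ŷ) = √(2.2699364 × 10^7) = 4764.4.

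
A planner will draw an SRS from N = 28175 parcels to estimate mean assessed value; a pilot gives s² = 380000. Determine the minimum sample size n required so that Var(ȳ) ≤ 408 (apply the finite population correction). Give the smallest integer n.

Without fpc, n₀ = s²/D = 380000/408 = 931.3725.
With fpc, (1 − n/N)·s²/n ≤ D requires n ≥ n₀/(1 + n₀/N) = 931.3725/(1 + 931.3725/28175) = 901.5696.
Rounding up, n = 902.

902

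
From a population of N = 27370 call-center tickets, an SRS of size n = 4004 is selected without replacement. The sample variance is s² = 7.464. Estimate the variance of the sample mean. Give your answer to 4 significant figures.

Under SRS without replacement, Var(ȳ) = (1 − f)·s²/n with f = n/N = 4004/27370 = 0.14629156.
Var(ȳ) = (1 − 0.14629156)·7.464/4004 = 0.85370844·0.0018641359 = 0.0015914285.

0.001591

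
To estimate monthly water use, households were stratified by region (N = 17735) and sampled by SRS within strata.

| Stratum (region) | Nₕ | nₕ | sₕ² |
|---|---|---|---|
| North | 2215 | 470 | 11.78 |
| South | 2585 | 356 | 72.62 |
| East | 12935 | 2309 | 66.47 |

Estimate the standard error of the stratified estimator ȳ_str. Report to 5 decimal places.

0.12894

Var(ȳ_str) = Σₕ Wₕ²(1 − fₕ)sₕ²/nₕ with Wₕ = Nₕ/N, N = 17735.
North: Wₕ = 0.12489428; term = 0.12489428²·(1 − 0.21218962)·11.78/470 = 3.0800248 × 10^-4.
South: Wₕ = 0.14575698; term = 0.14575698²·(1 − 0.13771760)·72.62/356 = 0.0037369258.
East: Wₕ = 0.72934875; term = 0.72934875²·(1 − 0.17850792)·66.47/2309 = 0.012579854.
Sum = 0.016624782.
SE = √(0.016624782) = 0.12894.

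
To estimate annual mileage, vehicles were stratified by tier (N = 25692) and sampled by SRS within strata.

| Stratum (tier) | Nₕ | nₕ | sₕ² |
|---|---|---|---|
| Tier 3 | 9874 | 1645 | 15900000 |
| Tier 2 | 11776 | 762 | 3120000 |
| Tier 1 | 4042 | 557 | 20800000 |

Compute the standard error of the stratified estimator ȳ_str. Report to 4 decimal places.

52.8323

Var(ȳ_str) = Σₕ Wₕ²(1 − fₕ)sₕ²/nₕ with Wₕ = Nₕ/N, N = 25692.
Tier 3: Wₕ = 0.38432197; term = 0.38432197²·(1 − 0.16659915)·15900000/1645 = 1189.8044.
Tier 2: Wₕ = 0.45835279; term = 0.45835279²·(1 − 0.06470788)·3120000/762 = 804.53819.
Tier 1: Wₕ = 0.15732524; term = 0.15732524²·(1 − 0.13780307)·20800000/557 = 796.91391.
Sum = 2791.2565.
SE = √(2791.2565) = 52.8323.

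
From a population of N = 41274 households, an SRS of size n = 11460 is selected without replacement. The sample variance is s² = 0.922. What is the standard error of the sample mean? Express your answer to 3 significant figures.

Under SRS without replacement, Var(ȳ) = (1 − f)·s²/n with f = n/N = 11460/41274 = 0.27765664.
Var(ȳ) = (1 − 0.27765664)·0.922/11460 = 0.72234336·8.0453752 × 10^-5 = 5.8115234 × 10^-5.
SE(ȳ) = √(5.8115234 × 10^-5) = 0.00762.

0.00762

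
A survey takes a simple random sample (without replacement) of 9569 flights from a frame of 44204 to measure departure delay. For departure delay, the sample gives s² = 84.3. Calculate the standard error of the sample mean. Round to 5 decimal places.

0.08308

Under SRS without replacement, Var(ȳ) = (1 − f)·s²/n with f = n/N = 9569/44204 = 0.21647362.
Var(ȳ) = (1 − 0.21647362)·84.3/9569 = 0.78352638·0.008809698 = 0.0069026307.
SE(ȳ) = √(0.0069026307) = 0.08308.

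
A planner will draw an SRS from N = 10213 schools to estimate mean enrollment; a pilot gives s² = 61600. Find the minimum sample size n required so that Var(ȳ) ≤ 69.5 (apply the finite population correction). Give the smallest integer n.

816

Without fpc, n₀ = s²/D = 61600/69.5 = 886.3309.
With fpc, (1 − n/N)·s²/n ≤ D requires n ≥ n₀/(1 + n₀/N) = 886.3309/(1 + 886.3309/10213) = 815.5534.
Rounding up, n = 816.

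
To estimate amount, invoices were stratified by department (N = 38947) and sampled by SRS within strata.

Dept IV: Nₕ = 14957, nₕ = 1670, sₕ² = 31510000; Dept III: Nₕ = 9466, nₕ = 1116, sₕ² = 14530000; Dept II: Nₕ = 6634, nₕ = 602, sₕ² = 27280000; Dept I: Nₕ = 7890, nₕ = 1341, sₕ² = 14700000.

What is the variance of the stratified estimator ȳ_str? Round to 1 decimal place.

Var(ȳ_str) = Σₕ Wₕ²(1 − fₕ)sₕ²/nₕ with Wₕ = Nₕ/N, N = 38947.
Dept IV: Wₕ = 0.38403471; term = 0.38403471²·(1 − 0.11165341)·31510000/1670 = 2472.0391.
Dept III: Wₕ = 0.24304825; term = 0.24304825²·(1 − 0.11789563)·14530000/1116 = 678.43208.
Dept II: Wₕ = 0.17033404; term = 0.17033404²·(1 − 0.09074465)·27280000/602 = 1195.4644.
Dept I: Wₕ = 0.20258300; term = 0.20258300²·(1 − 0.16996198)·14700000/1341 = 373.41566.
Sum = 4719.3512.

4719.4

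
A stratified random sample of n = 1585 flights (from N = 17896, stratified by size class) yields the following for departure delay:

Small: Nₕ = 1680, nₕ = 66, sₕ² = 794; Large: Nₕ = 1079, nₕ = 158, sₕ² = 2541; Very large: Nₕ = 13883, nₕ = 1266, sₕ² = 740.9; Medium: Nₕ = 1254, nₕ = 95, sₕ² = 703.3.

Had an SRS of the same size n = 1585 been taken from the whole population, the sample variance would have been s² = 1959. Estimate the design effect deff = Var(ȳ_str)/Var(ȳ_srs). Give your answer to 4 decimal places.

Var(ȳ_str) = Σ Wₕ²(1−fₕ)sₕ²/nₕ with Wₕ = Nₕ/17896:
  Small: (1680/17896)²·(1−66/1680)·794/66 = 0.10185385
  Large: (1079/17896)²·(1−158/1079)·2541/158 = 0.049901857
  Very large: (13883/17896)²·(1−1266/13883)·740.9/1266 = 0.32007619
  Medium: (1254/17896)²·(1−95/1254)·703.3/95 = 0.033595882
  → Var(ȳ_str) = 0.50542778.
Var(ȳ_srs) = (1 − 1585/17896)·1959/1585 = 1.1264963.
deff = 0.50542778 / 1.1264963 = 0.4487.

0.4487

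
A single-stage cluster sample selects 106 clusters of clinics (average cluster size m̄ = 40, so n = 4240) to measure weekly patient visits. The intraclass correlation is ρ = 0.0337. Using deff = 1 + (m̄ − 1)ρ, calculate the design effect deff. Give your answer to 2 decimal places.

deff = 1 + (40 − 1)·0.0337 = 1 + 1.3143 = 2.3143.

2.31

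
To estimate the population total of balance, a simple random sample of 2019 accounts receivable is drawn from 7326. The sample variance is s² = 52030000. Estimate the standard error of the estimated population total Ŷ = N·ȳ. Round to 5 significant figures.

1.0010 × 10^6

Var(Ŷ) = N²·Var(ȳ) = N²·(1 − n/N)·s²/n.
f = 2019/7326 = 0.27559378; Var(ȳ) = 0.72440622·52030000/2019 = 18668.081.
Var(Ŷ) = 7326² · 18668.081 = 1.0019211 × 10^12.
SE(Ŷ) = √(1.0019211 × 10^12) = 1.0010 × 10^6.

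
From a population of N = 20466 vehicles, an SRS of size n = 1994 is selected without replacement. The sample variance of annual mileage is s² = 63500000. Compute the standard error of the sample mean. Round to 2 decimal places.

169.54

Under SRS without replacement, Var(ȳ) = (1 − f)·s²/n with f = n/N = 1994/20466 = 0.09742988.
Var(ȳ) = (1 − 0.09742988)·63500000/1994 = 0.90257012·31845.537 = 28742.83.
SE(ȳ) = √(28742.83) = 169.54.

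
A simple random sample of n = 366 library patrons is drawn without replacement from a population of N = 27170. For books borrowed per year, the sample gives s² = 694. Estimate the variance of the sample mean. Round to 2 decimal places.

Under SRS without replacement, Var(ȳ) = (1 − f)·s²/n with f = n/N = 366/27170 = 0.01347074.
Var(ȳ) = (1 − 0.01347074)·694/366 = 0.98652926·1.8961749 = 1.870632.

1.87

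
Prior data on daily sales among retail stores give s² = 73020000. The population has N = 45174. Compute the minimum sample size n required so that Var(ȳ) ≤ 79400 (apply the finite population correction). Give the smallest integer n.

Without fpc, n₀ = s²/D = 73020000/79400 = 919.6474.
With fpc, (1 − n/N)·s²/n ≤ D requires n ≥ n₀/(1 + n₀/N) = 919.6474/(1 + 919.6474/45174) = 901.2989.
Rounding up, n = 902.

902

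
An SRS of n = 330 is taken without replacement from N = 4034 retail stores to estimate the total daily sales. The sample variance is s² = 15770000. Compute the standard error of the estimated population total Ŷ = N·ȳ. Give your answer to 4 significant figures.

Var(Ŷ) = N²·Var(ȳ) = N²·(1 − n/N)·s²/n.
f = 330/4034 = 0.08180466; Var(ȳ) = 0.91819534·15770000/330 = 43878.608.
Var(Ŷ) = 4034² · 43878.608 = 7.1404343 × 10^11.
SE(Ŷ) = √(7.1404343 × 10^11) = 845000.

845000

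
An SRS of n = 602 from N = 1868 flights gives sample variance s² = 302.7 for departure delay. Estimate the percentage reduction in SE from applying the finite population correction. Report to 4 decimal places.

17.6756

f = n/N = 602/1868 = 0.32226981.
SE_no-fpc = √(s²/n) = 0.70910078; SE_fpc = √((1−f)s²/n) = 0.58376275.
Ratio = √(1−f) = 0.82324370. Reduction = 100·(1 − 0.82324370) = 17.6756%.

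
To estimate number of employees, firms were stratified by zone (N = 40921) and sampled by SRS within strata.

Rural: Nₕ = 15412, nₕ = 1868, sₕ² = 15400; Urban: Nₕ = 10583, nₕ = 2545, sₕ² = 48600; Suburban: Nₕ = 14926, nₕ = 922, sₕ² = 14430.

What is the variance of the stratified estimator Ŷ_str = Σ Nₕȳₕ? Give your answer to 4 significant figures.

Var(Ŷ_str) = Σₕ Nₕ²(1 − fₕ)sₕ²/nₕ.
Rural: 15412²·(1 − 1868/15412)·15400/1868 = 1.7208769 × 10^9.
Urban: 10583²·(1 − 2545/10583)·48600/2545 = 1.624446 × 10^9.
Suburban: 14926²·(1 − 922/14926)·14430/922 = 3.2713797 × 10^9.
Sum = 6.6167026 × 10^9.

6.617 × 10^9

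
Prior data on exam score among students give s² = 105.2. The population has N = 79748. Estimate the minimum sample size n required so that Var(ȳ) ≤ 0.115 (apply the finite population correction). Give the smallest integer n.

905

Without fpc, n₀ = s²/D = 105.2/0.115 = 914.7826.
With fpc, (1 − n/N)·s²/n ≤ D requires n ≥ n₀/(1 + n₀/N) = 914.7826/(1 + 914.7826/79748) = 904.4082.
Rounding up, n = 905.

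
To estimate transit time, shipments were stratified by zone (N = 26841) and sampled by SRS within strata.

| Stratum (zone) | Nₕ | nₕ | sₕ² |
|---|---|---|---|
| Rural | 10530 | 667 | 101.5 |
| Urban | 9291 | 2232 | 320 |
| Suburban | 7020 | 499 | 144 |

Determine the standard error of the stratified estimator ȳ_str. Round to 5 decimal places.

0.23092

Var(ȳ_str) = Σₕ Wₕ²(1 − fₕ)sₕ²/nₕ with Wₕ = Nₕ/N, N = 26841.
Rural: Wₕ = 0.39231027; term = 0.39231027²·(1 − 0.06334283)·101.5/667 = 0.021937151.
Urban: Wₕ = 0.34614955; term = 0.34614955²·(1 − 0.24023248)·320/2232 = 0.013051609.
Suburban: Wₕ = 0.26154018; term = 0.26154018²·(1 − 0.07108262)·144/499 = 0.018336476.
Sum = 0.053325236.
SE = √(0.053325236) = 0.23092.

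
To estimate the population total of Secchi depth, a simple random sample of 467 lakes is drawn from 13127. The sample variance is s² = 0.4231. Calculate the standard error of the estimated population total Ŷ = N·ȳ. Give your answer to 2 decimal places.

388.03

Var(Ŷ) = N²·Var(ȳ) = N²·(1 − n/N)·s²/n.
f = 467/13127 = 0.03557553; Var(ȳ) = 0.96442447·0.4231/467 = 8.7376444 × 10^-4.
Var(Ŷ) = 13127² · (8.7376444 × 10^-4) = 150565.45.
SE(Ŷ) = √(150565.45) = 388.03.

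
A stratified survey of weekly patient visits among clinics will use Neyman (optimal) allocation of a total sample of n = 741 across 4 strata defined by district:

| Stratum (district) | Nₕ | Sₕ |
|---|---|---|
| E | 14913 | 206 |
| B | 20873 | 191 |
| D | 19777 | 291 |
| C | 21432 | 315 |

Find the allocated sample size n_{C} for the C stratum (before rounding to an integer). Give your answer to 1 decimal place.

255.7

Neyman allocation: nₕ = n·NₕSₕ / Σⱼ NⱼSⱼ.
Σ NⱼSⱼ = 14913·206 + 20873·191 + 19777·291 + 21432·315 = 1.9565008 × 10^7.
n_{C} = 741·21432·315 / (1.9565008 × 10^7) = 255.7.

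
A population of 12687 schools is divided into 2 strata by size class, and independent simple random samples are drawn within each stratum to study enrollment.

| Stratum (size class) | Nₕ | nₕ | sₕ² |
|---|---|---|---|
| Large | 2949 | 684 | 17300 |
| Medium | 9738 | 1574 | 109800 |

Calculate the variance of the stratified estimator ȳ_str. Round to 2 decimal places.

35.50

Var(ȳ_str) = Σₕ Wₕ²(1 − fₕ)sₕ²/nₕ with Wₕ = Nₕ/N, N = 12687.
Large: Wₕ = 0.23244266; term = 0.23244266²·(1 − 0.23194303)·17300/684 = 1.0495789.
Medium: Wₕ = 0.76755734; term = 0.76755734²·(1 − 0.16163483)·109800/1574 = 34.455019.
Sum = 35.504598.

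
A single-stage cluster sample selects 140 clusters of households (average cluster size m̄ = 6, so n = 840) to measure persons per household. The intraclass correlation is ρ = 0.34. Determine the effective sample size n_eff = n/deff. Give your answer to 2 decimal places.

311.11

deff = 1 + (6 − 1)·0.34 = 1 + 1.7 = 2.7.
n_eff = 840 / 2.7 = 311.11.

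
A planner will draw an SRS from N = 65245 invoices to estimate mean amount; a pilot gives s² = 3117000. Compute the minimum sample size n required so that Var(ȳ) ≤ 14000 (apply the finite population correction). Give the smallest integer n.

222

Without fpc, n₀ = s²/D = 3117000/14000 = 222.6429.
With fpc, (1 − n/N)·s²/n ≤ D requires n ≥ n₀/(1 + n₀/N) = 222.6429/(1 + 222.6429/65245) = 221.8857.
Rounding up, n = 222.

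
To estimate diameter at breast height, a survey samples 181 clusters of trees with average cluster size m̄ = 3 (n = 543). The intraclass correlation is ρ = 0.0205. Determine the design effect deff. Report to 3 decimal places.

1.041

deff = 1 + (3 − 1)·0.0205 = 1 + 0.041 = 1.041.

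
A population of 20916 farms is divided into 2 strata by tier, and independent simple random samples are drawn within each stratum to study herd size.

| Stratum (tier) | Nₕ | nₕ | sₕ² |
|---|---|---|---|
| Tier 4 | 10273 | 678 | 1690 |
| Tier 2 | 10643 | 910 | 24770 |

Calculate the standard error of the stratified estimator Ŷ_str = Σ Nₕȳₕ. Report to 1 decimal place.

Var(Ŷ_str) = Σₕ Nₕ²(1 − fₕ)sₕ²/nₕ.
Tier 4: 10273²·(1 − 678/10273)·1690/678 = 2.4569667 × 10^8.
Tier 2: 10643²·(1 − 910/10643)·24770/910 = 2.8196513 × 10^9.
Sum = 3.065348 × 10^9.
SE = √(3.065348 × 10^9) = 55365.6.

55365.6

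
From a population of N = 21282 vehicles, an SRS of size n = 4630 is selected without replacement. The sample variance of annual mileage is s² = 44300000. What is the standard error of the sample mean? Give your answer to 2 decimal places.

86.52

Under SRS without replacement, Var(ȳ) = (1 − f)·s²/n with f = n/N = 4630/21282 = 0.21755474.
Var(ȳ) = (1 − 0.21755474)·44300000/4630 = 0.78244526·9568.0346 = 7486.4633.
SE(ȳ) = √(7486.4633) = 86.52.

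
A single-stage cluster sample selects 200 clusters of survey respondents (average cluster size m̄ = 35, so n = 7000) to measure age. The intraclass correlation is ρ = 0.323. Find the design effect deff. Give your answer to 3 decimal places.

deff = 1 + (35 − 1)·0.323 = 1 + 10.982 = 11.982.

11.982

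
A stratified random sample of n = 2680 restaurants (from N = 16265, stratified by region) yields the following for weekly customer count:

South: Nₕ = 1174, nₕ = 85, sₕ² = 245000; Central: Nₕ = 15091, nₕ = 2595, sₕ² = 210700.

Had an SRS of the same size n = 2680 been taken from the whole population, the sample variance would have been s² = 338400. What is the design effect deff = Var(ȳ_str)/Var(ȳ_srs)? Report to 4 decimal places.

0.6809

Var(ȳ_str) = Σ Wₕ²(1−fₕ)sₕ²/nₕ with Wₕ = Nₕ/16265:
  South: (1174/16265)²·(1−85/1174)·245000/85 = 13.929483
  Central: (15091/16265)²·(1−2595/15091)·210700/2595 = 57.877275
  → Var(ȳ_str) = 71.806758.
Var(ȳ_srs) = (1 − 2680/16265)·338400/2680 = 105.46325.
deff = 71.806758 / 105.46325 = 0.6809.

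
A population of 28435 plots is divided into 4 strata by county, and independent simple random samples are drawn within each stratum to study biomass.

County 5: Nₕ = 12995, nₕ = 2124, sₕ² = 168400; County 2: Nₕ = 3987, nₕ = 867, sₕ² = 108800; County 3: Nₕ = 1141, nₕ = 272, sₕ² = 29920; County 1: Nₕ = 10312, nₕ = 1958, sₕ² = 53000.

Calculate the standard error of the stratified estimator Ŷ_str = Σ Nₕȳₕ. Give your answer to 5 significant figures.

Var(Ŷ_str) = Σₕ Nₕ²(1 − fₕ)sₕ²/nₕ.
County 5: 12995²·(1 − 2124/12995)·168400/2124 = 1.1200395 × 10^10.
County 2: 3987²·(1 − 867/3987)·108800/867 = 1.5610278 × 10^9.
County 3: 1141²·(1 − 272/1141)·29920/272 = 1.0906819 × 10^8.
County 1: 10312²·(1 − 1958/10312)·53000/1958 = 2.3318497 × 10^9.
Sum = 1.5202341 × 10^10.
SE = √(1.5202341 × 10^10) = 123300.

123300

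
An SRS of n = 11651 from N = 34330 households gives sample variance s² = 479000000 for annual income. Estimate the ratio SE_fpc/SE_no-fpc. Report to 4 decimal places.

0.8128

f = n/N = 11651/34330 = 0.33938246.
SE_no-fpc = √(s²/n) = 202.76181; SE_fpc = √((1−f)s²/n) = 164.80152.
Ratio = √(1−f) = 0.81278382.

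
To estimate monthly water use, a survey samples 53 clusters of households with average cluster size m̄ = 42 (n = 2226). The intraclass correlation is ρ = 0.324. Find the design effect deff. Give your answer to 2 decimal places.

14.28

deff = 1 + (42 − 1)·0.324 = 1 + 13.284 = 14.284.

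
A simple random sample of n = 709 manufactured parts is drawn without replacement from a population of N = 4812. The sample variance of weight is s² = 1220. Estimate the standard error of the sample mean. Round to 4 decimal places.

Under SRS without replacement, Var(ȳ) = (1 − f)·s²/n with f = n/N = 709/4812 = 0.14733998.
Var(ȳ) = (1 − 0.14733998)·1220/709 = 0.85266002·1.7207334 = 1.4672006.
SE(ȳ) = √(1.4672006) = 1.2113.

1.2113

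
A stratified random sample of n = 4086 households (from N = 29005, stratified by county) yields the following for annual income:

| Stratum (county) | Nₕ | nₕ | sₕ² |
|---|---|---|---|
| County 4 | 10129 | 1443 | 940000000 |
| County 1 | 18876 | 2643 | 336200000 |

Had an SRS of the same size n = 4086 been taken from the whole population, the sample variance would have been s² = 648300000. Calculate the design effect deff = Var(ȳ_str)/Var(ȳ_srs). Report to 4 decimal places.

0.8396

Var(ȳ_str) = Σ Wₕ²(1−fₕ)sₕ²/nₕ with Wₕ = Nₕ/29005:
  County 4: (10129/29005)²·(1−1443/10129)·940000000/1443 = 68124.32
  County 1: (18876/29005)²·(1−2643/18876)·336200000/2643 = 46330.135
  → Var(ȳ_str) = 114454.46.
Var(ȳ_srs) = (1 − 4086/29005)·648300000/4086 = 136312.41.
deff = 114454.46 / 136312.41 = 0.8396.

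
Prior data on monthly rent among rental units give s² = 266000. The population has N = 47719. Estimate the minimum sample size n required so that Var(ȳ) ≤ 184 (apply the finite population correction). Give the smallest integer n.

Without fpc, n₀ = s²/D = 266000/184 = 1445.6522.
With fpc, (1 − n/N)·s²/n ≤ D requires n ≥ n₀/(1 + n₀/N) = 1445.6522/(1 + 1445.6522/47719) = 1403.1438.
Rounding up, n = 1404.

1404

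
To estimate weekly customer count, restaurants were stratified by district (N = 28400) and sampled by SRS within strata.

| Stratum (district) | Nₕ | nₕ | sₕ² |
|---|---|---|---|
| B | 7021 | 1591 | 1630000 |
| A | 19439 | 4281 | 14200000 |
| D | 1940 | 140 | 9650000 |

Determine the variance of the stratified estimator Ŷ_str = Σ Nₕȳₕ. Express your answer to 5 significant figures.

Var(Ŷ_str) = Σₕ Nₕ²(1 − fₕ)sₕ²/nₕ.
B: 7021²·(1 − 1591/7021)·1630000/1591 = 3.905856 × 10^10.
A: 19439²·(1 − 4281/19439)·14200000/4281 = 9.7736985 × 10^11.
D: 1940²·(1 − 140/1940)·9650000/140 = 2.4069857 × 10^11.
Sum = 1.257127 × 10^12.

1.2571 × 10^12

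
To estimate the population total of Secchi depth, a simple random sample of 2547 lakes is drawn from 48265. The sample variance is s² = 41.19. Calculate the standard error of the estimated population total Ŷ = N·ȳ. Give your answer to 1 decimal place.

5973.7

Var(Ŷ) = N²·Var(ȳ) = N²·(1 − n/N)·s²/n.
f = 2547/48265 = 0.05277116; Var(ȳ) = 0.94722884·41.19/2547 = 0.015318554.
Var(Ŷ) = 48265² · 0.015318554 = 3.5684728 × 10^7.
SE(Ŷ) = √(3.5684728 × 10^7) = 5973.7.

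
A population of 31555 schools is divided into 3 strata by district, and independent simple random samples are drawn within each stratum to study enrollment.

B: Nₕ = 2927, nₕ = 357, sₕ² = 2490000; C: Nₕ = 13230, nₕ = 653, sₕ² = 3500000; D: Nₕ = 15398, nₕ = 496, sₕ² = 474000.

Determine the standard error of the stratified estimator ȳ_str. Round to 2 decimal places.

Var(ȳ_str) = Σₕ Wₕ²(1 − fₕ)sₕ²/nₕ with Wₕ = Nₕ/N, N = 31555.
B: Wₕ = 0.09275868; term = 0.09275868²·(1 − 0.12196789)·2490000/357 = 52.692719.
C: Wₕ = 0.41926794; term = 0.41926794²·(1 − 0.04935752)·3500000/653 = 895.6852.
D: Wₕ = 0.48797338; term = 0.48797338²·(1 − 0.03221198)·474000/496 = 220.22629.
Sum = 1168.6042.
SE = √(1168.6042) = 34.18.

34.18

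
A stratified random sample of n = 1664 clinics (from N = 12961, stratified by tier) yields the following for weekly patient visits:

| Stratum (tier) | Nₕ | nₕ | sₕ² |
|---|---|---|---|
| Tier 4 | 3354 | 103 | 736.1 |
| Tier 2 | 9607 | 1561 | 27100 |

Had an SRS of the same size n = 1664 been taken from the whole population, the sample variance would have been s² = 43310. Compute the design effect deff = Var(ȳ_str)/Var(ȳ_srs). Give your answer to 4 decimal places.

0.3726

Var(ȳ_str) = Σ Wₕ²(1−fₕ)sₕ²/nₕ with Wₕ = Nₕ/12961:
  Tier 4: (3354/12961)²·(1−103/3354)·736.1/103 = 0.46387674
  Tier 2: (9607/12961)²·(1−1561/9607)·27100/1561 = 7.9883519
  → Var(ȳ_str) = 8.4522286.
Var(ȳ_srs) = (1 − 1664/12961)·43310/1664 = 22.686081.
deff = 8.4522286 / 22.686081 = 0.3726.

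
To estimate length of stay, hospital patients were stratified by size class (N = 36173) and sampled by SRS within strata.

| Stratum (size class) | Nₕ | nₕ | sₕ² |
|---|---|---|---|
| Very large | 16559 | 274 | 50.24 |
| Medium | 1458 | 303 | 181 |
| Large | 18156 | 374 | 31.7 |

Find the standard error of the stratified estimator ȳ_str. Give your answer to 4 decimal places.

Var(ȳ_str) = Σₕ Wₕ²(1 − fₕ)sₕ²/nₕ with Wₕ = Nₕ/N, N = 36173.
Very large: Wₕ = 0.45777237; term = 0.45777237²·(1 − 0.01654689)·50.24/274 = 0.037787824.
Medium: Wₕ = 0.04030631; term = 0.04030631²·(1 − 0.20781893)·181/303 = 7.6878765 × 10^-4.
Large: Wₕ = 0.50192132; term = 0.50192132²·(1 − 0.02059925)·31.7/374 = 0.020913147.
Sum = 0.059469759.
SE = √(0.059469759) = 0.2439.

0.2439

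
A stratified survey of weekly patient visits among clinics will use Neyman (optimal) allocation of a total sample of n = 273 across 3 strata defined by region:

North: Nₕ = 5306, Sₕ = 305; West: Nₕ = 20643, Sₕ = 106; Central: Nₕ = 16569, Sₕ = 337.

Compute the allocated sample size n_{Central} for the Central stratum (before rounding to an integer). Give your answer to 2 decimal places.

Neyman allocation: nₕ = n·NₕSₕ / Σⱼ NⱼSⱼ.
Σ NⱼSⱼ = 5306·305 + 20643·106 + 16569·337 = 9.390241 × 10^6.
n_{Central} = 273·16569·337 / (9.390241 × 10^6) = 162.33.

162.33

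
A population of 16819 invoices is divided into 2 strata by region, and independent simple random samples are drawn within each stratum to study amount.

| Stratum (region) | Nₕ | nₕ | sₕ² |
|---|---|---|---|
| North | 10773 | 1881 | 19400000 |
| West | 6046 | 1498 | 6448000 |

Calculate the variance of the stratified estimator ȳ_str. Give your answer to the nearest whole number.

Var(ȳ_str) = Σₕ Wₕ²(1 − fₕ)sₕ²/nₕ with Wₕ = Nₕ/N, N = 16819.
North: Wₕ = 0.64052560; term = 0.64052560²·(1 − 0.17460317)·19400000/1881 = 3492.5989.
West: Wₕ = 0.35947440; term = 0.35947440²·(1 − 0.24776712)·6448000/1498 = 418.40944.
Sum = 3911.0083.

3911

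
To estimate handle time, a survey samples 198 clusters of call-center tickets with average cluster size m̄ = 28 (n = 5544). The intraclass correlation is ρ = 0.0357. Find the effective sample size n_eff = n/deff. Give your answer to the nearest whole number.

deff = 1 + (28 − 1)·0.0357 = 1 + 0.9639 = 1.9639.
n_eff = 5544 / 1.9639 = 2823.

2823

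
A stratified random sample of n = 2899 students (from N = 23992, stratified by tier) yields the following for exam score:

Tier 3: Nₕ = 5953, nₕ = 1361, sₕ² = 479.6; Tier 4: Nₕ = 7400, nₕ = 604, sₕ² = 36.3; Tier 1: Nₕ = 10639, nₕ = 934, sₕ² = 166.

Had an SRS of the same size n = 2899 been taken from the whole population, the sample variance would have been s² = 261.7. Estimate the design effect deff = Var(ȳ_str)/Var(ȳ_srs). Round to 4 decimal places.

0.6787

Var(ȳ_str) = Σ Wₕ²(1−fₕ)sₕ²/nₕ with Wₕ = Nₕ/23992:
  Tier 3: (5953/23992)²·(1−1361/5953)·479.6/1361 = 0.016735007
  Tier 4: (7400/23992)²·(1−604/7400)·36.3/604 = 0.0052507564
  Tier 1: (10639/23992)²·(1−934/10639)·166/934 = 0.031880466
  → Var(ȳ_str) = 0.053866229.
Var(ȳ_srs) = (1 − 2899/23992)·261.7/2899 = 0.079364705.
deff = 0.053866229 / 0.079364705 = 0.6787.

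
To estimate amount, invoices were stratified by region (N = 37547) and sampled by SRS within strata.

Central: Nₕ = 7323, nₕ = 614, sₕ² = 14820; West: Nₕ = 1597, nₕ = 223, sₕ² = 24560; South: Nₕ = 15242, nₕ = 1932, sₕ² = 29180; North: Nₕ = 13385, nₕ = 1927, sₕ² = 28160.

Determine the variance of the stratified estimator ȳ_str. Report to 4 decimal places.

4.7758

Var(ȳ_str) = Σₕ Wₕ²(1 − fₕ)sₕ²/nₕ with Wₕ = Nₕ/N, N = 37547.
Central: Wₕ = 0.19503556; term = 0.19503556²·(1 − 0.08384542)·14820/614 = 0.84115528.
West: Wₕ = 0.04253336; term = 0.04253336²·(1 − 0.13963682)·24560/223 = 0.17142125.
South: Wₕ = 0.40594455; term = 0.40594455²·(1 − 0.12675502)·29180/1932 = 2.1734402.
North: Wₕ = 0.35648654; term = 0.35648654²·(1 − 0.14396713)·28160/1927 = 1.5897456.
Sum = 4.7757623.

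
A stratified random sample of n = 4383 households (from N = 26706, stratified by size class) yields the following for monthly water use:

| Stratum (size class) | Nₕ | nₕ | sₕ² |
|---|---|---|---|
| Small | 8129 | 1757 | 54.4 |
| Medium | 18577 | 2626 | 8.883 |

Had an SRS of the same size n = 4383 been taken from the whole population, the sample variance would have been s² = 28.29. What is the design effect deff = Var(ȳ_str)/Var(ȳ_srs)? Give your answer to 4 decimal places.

0.6773

Var(ȳ_str) = Σ Wₕ²(1−fₕ)sₕ²/nₕ with Wₕ = Nₕ/26706:
  Small: (8129/26706)²·(1−1757/8129)·54.4/1757 = 0.0022486525
  Medium: (18577/26706)²·(1−2626/18577)·8.883/2626 = 0.0014054349
  → Var(ȳ_str) = 0.0036540874.
Var(ȳ_srs) = (1 − 4383/26706)·28.29/4383 = 0.0053951707.
deff = 0.0036540874 / 0.0053951707 = 0.6773.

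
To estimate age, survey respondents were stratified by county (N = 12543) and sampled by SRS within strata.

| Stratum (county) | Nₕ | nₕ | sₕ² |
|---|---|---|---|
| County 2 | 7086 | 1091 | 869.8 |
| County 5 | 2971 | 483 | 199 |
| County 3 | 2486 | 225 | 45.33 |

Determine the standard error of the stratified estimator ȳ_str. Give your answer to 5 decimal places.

0.49176

Var(ȳ_str) = Σₕ Wₕ²(1 − fₕ)sₕ²/nₕ with Wₕ = Nₕ/N, N = 12543.
County 2: Wₕ = 0.56493662; term = 0.56493662²·(1 − 0.15396557)·869.8/1091 = 0.21526932.
County 5: Wₕ = 0.23686518; term = 0.23686518²·(1 − 0.16257152)·199/483 = 0.019357806.
County 3: Wₕ = 0.19819820; term = 0.19819820²·(1 − 0.09050684)·45.33/225 = 0.0071978376.
Sum = 0.24182496.
SE = √(0.24182496) = 0.49176.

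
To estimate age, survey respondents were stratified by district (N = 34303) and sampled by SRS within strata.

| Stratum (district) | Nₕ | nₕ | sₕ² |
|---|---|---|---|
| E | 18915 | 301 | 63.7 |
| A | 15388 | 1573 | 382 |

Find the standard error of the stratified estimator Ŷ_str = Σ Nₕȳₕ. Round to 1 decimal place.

Var(Ŷ_str) = Σₕ Nₕ²(1 − fₕ)sₕ²/nₕ.
E: 18915²·(1 − 301/18915)·63.7/301 = 7.451076 × 10^7.
A: 15388²·(1 − 1573/15388)·382/1573 = 5.1625908 × 10^7.
Sum = 1.2613667 × 10^8.
SE = √(1.2613667 × 10^8) = 11231.1.

11231.1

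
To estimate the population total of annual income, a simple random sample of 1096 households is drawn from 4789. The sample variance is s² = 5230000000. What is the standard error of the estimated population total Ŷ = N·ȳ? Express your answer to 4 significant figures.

Var(Ŷ) = N²·Var(ȳ) = N²·(1 − n/N)·s²/n.
f = 1096/4789 = 0.22885780; Var(ȳ) = 0.77114220·5230000000/1096 = 3.6798118 × 10^6.
Var(Ŷ) = 4789² · (3.6798118 × 10^6) = 8.4394721 × 10^13.
SE(Ŷ) = √(8.4394721 × 10^13) = 9.187 × 10^6.

9.187 × 10^6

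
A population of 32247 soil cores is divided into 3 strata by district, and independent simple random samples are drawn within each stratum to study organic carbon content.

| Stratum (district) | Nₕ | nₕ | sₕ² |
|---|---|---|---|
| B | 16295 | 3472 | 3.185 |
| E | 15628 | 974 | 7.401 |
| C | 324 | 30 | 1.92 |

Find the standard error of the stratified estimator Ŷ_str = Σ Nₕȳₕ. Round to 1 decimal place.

1392.1

Var(Ŷ_str) = Σₕ Nₕ²(1 − fₕ)sₕ²/nₕ.
B: 16295²·(1 − 3472/16295)·3.185/3472 = 191678.64.
E: 15628²·(1 − 974/15628)·7.401/974 = 1.7401674 × 10^6.
C: 324²·(1 − 30/324)·1.92/30 = 6096.384.
Sum = 1.9379424 × 10^6.
SE = √(1.9379424 × 10^6) = 1392.1.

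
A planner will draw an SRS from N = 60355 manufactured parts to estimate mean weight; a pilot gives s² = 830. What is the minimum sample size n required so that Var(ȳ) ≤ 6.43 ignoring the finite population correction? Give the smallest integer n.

Without fpc, n₀ = s²/D = 830/6.43 = 129.0824.
Rounding up, n = 130.

130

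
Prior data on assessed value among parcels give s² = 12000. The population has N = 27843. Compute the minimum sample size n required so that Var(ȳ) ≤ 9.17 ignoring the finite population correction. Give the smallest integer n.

1309

Without fpc, n₀ = s²/D = 12000/9.17 = 1308.6150.
Rounding up, n = 1309.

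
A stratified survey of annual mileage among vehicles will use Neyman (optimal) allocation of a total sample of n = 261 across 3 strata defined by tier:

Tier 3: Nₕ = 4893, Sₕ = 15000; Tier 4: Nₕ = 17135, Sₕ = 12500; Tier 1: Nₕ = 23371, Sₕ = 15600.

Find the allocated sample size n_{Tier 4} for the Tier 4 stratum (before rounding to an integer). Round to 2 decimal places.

Neyman allocation: nₕ = n·NₕSₕ / Σⱼ NⱼSⱼ.
Σ NⱼSⱼ = 4893·15000 + 17135·12500 + 23371·15600 = 6.521701 × 10^8.
n_{Tier 4} = 261·17135·12500 / (6.521701 × 10^8) = 85.72.

85.72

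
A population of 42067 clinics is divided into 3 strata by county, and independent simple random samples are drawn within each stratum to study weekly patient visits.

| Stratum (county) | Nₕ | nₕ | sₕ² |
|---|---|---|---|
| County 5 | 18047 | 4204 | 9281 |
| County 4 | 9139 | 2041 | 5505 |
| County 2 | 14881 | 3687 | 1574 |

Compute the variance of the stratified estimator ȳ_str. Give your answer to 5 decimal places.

Var(ȳ_str) = Σₕ Wₕ²(1 − fₕ)sₕ²/nₕ with Wₕ = Nₕ/N, N = 42067.
County 5: Wₕ = 0.42900611; term = 0.42900611²·(1 − 0.23294730)·9281/4204 = 0.31166226.
County 4: Wₕ = 0.21724867; term = 0.21724867²·(1 − 0.22332859)·5505/2041 = 0.098870313.
County 2: Wₕ = 0.35374522; term = 0.35374522²·(1 − 0.24776561)·1574/3687 = 0.040185181.
Sum = 0.45071775.

0.45072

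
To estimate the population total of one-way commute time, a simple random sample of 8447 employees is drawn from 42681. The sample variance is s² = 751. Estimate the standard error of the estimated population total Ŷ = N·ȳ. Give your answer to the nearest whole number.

11398

Var(Ŷ) = N²·Var(ȳ) = N²·(1 − n/N)·s²/n.
f = 8447/42681 = 0.19791008; Var(ȳ) = 0.80208992·751/8447 = 0.071311653.
Var(Ŷ) = 42681² · 0.071311653 = 1.2990614 × 10^8.
SE(Ŷ) = √(1.2990614 × 10^8) = 11398.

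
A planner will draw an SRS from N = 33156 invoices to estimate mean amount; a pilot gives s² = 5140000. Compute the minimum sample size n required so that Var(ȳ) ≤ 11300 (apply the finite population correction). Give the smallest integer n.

Without fpc, n₀ = s²/D = 5140000/11300 = 454.8673.
With fpc, (1 − n/N)·s²/n ≤ D requires n ≥ n₀/(1 + n₀/N) = 454.8673/(1 + 454.8673/33156) = 448.7114.
Rounding up, n = 449.

449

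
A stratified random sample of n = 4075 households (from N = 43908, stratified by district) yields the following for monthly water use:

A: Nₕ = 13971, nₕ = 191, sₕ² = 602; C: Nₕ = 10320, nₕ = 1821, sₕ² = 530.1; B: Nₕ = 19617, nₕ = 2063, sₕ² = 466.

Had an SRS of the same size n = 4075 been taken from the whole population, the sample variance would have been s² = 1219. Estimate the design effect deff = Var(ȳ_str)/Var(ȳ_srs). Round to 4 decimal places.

Var(ȳ_str) = Σ Wₕ²(1−fₕ)sₕ²/nₕ with Wₕ = Nₕ/43908:
  A: (13971/43908)²·(1−191/13971)·602/191 = 0.31474042
  C: (10320/43908)²·(1−1821/10320)·530.1/1821 = 0.013243662
  B: (19617/43908)²·(1−2063/19617)·466/2063 = 0.040346704
  → Var(ȳ_str) = 0.36833079.
Var(ȳ_srs) = (1 − 4075/43908)·1219/4075 = 0.27137851.
deff = 0.36833079 / 0.27137851 = 1.3573.

1.3573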